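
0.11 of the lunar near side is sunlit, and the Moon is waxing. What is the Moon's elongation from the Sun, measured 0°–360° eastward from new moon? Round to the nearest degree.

cos θ = 1 − 2f = 0.780, giving a principal value of 38.7°.
Waxing ⇒ before full, so θ = 38.7°.

39°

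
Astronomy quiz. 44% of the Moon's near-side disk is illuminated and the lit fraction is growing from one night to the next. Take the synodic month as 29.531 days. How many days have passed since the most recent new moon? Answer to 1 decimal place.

From f = (1 − cos θ)/2: cos θ = 1 − 2×0.44 = 0.120; arccos → 83.1°.
Waxing ⇒ before full, so θ = 83.1°.
Age = 29.531 × 83.1°/360° ≈ 6.82 days.

6.8 days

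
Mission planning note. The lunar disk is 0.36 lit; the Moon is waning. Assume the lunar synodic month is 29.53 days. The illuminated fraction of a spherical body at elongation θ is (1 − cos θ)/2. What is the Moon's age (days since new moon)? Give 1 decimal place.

From f = (1 − cos θ)/2: cos θ = 1 − 2×0.36 = 0.280; arccos → 73.7°.
Since the Moon is past full (waning), take the reflex angle: θ = 360° − 73.7° = 286.3°.
That fraction of the synodic month is 286.3/360 × 29.53 d ≈ 23.48 d.

23.5 days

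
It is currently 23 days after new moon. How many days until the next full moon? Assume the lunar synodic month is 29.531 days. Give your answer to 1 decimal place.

Full moon is 0.5 of the way through the cycle: age 0.5 × 29.531 = 14.765 d.
Already past this cycle's full moon; the next is at 14.765 + 29.531 = 44.296 d, so 44.296 − 23 = 21.296 days.

21.3 days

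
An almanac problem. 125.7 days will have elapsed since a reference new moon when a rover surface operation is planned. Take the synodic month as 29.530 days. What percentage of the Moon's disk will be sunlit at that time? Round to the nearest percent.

52%

125.7/29.530 = 4.257 lunations, so 4 complete cycles and 7.58 d into the next.
The Moon has covered 7.58/29.530 of its cycle, so θ ≈ 360° × 7.58/29.530 = 92.4°.
With cos θ = (-0.042), the lit fraction is (1 − (-0.042))/2 ≈ 0.521, so 52%.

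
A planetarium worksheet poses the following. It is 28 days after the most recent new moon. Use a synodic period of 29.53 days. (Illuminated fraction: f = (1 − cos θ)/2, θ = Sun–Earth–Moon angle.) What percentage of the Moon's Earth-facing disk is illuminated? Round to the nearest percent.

3%

The Moon has covered 28/29.53 of its cycle, so θ ≈ 360° × 28/29.53 = 341.3°.
Illuminated fraction = (1 − cos 341.3°)/2 = (1 − 0.947)/2 ≈ 0.026, so 3%.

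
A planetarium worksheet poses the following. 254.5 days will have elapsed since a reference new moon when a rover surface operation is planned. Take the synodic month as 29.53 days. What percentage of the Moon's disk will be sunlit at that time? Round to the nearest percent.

87%

Reduce mod P: 254.5 − 8×29.53 = 18.26 d into the current lunation.
Phase angle: θ = 360°·(18.26 d)/(29.53 d) = 222.6°.
cos 222.6° = (-0.736), so f = (1 − (-0.736))/2 = 0.868, so 87%.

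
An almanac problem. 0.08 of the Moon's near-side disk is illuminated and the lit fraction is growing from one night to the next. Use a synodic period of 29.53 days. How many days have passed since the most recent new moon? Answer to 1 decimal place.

Invert f = (1 − cos θ)/2 to get cos θ = 1 − 2(0.08) = 0.840, hence θ₀ = arccos 0.840 = 32.9°.
Before full moon the principal value applies: θ = 32.9°.
At 360°/29.53 d per day, 32.9° corresponds to 2.70 days.

2.7 days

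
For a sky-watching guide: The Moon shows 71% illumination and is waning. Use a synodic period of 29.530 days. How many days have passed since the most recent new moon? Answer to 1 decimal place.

Invert f = (1 − cos θ)/2 to get cos θ = 1 − 2(0.71) = -0.420, hence θ₀ = arccos -0.420 = 114.8°.
Waning ⇒ past full, so θ = 360° − 114.8° = 245.2°.
That fraction of the synodic month is 245.2/360 × 29.530 d ≈ 20.11 d.

20.1 days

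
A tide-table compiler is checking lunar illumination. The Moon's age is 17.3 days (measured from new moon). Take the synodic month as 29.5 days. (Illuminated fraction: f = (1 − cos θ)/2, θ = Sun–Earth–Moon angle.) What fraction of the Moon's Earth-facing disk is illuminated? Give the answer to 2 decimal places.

0.93

Phase angle: θ = 360°·(17.3 d)/(29.5 d) = 211.1°.
cos 211.1° = (-0.856), so f = (1 − (-0.856))/2 = 0.928.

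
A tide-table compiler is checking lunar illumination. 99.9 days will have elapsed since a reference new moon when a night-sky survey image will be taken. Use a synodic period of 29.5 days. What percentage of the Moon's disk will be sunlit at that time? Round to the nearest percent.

Reduce mod P: 99.9 − 3×29.5 = 11.40 d into the current lunation.
The Moon has covered 11.40/29.5 of its cycle, so θ ≈ 360° × 11.40/29.5 = 139.1°.
cos 139.1° = (-0.756), so f = (1 − (-0.756))/2 = 0.878, so 88%.

88%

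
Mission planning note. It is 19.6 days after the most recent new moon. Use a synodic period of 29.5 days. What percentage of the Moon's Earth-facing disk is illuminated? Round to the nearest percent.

76%

The Moon has covered 19.6/29.5 of its cycle, so θ ≈ 360° × 19.6/29.5 = 239.2°.
With cos θ = (-0.512), the lit fraction is (1 − (-0.512))/2 ≈ 0.756, so 76%.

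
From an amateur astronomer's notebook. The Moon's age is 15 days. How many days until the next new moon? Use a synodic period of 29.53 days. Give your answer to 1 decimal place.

The next new moon completes the synodic month: 29.53 − 15 = 14.530 days.

14.5 days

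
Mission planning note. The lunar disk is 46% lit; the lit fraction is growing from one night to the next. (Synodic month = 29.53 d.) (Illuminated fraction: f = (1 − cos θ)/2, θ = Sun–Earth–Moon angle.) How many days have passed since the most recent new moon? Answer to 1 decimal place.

cos θ = 1 − 2f = 0.080, giving a principal value of 85.4°.
The Moon is waxing (0°–180°), so θ = 85.4° directly.
Age = 29.53 × 85.4°/360° ≈ 7.01 days.

7.0 days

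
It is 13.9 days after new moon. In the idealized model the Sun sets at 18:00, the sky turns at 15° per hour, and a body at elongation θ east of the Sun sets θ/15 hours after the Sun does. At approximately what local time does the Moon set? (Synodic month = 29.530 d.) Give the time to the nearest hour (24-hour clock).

Elongation θ = 360° × 13.9/29.530 ≈ 169.5°.
The Moon trails the Sun by θ/15 = 169.5/15 ≈ 11.30 hours.
18:00 + 11.30 h ≈ 05:18 → 05:00 to the nearest hour.

05:00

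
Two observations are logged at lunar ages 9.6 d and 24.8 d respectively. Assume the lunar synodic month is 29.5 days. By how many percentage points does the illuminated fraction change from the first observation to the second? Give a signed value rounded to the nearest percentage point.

First observation: θ = 360°·9.6/29.5 = 117.2°, so f = 0.728.
Second observation: θ = 302.6°, f = 0.230.
Δf = 0.230 − 0.728 = -0.498, i.e. -50 pp.

-50 pp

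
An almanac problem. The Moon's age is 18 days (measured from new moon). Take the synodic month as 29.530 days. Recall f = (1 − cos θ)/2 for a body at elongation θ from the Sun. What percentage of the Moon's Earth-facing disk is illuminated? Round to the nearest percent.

89%

Elongation θ = 360° × 18/29.530 ≈ 219.4°.
cos 219.4° = (-0.772), so f = (1 − (-0.772))/2 = 0.886, so 89%.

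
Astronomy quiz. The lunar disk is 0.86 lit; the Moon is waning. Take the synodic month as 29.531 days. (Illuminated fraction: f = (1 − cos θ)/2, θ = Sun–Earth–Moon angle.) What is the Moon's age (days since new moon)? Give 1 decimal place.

From f = (1 − cos θ)/2: cos θ = 1 − 2×0.86 = -0.720; arccos → 136.1°.
Since the Moon is past full (waning), take the reflex angle: θ = 360° − 136.1° = 223.9°.
That fraction of the synodic month is 223.9/360 × 29.531 d ≈ 18.37 d.

18.4 days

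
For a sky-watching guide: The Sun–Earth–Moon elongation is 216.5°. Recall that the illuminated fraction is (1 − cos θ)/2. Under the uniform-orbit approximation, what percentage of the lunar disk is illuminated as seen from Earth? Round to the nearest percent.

Half-versine of 216.5°: (1 − (-0.804))/2 = 0.902, i.e. 90%.

90%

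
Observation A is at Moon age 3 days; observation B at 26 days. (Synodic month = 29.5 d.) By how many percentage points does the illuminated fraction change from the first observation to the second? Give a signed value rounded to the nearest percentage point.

+3 pp

First observation: θ = 360°·3/29.5 = 36.6°, so f = 0.099.
Second observation: θ = 317.3°, f = 0.133.
Δf = 0.133 − 0.099 = +0.034, i.e. +3 pp.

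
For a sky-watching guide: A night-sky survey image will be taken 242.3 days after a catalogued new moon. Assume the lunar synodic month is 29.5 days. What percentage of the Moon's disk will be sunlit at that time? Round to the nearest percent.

242.3 d spans 8 complete synodic months (8 × 29.5 = 236.00 d) plus 6.30 d.
The Moon has covered 6.30/29.5 of its cycle, so θ ≈ 360° × 6.30/29.5 = 76.9°.
With cos θ = 0.227, the lit fraction is (1 − 0.227)/2 ≈ 0.387, so 39%.

39%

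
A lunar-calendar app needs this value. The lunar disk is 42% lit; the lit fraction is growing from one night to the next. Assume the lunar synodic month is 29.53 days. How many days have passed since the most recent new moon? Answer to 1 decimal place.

6.6 days

Invert f = (1 − cos θ)/2 to get cos θ = 1 − 2(0.42) = 0.160, hence θ₀ = arccos 0.160 = 80.8°.
Waxing ⇒ before full, so θ = 80.8°.
That fraction of the synodic month is 80.8/360 × 29.53 d ≈ 6.63 d.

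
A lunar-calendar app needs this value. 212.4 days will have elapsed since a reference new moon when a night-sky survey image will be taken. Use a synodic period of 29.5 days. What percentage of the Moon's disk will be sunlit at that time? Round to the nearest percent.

35%

Reduce mod P: 212.4 − 7×29.5 = 5.90 d into the current lunation.
Elongation θ = 360° × 5.90/29.5 ≈ 72.0°.
With cos θ = 0.309, the lit fraction is (1 − 0.309)/2 ≈ 0.345, so 35%.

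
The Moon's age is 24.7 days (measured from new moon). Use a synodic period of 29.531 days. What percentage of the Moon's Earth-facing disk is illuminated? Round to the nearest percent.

24%

The Moon has covered 24.7/29.531 of its cycle, so θ ≈ 360° × 24.7/29.531 = 301.1°.
Illuminated fraction = (1 − cos 301.1°)/2 = (1 − 0.517)/2 ≈ 0.242, so 24%.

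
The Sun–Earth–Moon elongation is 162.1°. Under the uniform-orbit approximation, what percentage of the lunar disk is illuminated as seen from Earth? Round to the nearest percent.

98%

Half-versine of 162.1°: (1 − (-0.952))/2 = 0.976, i.e. 98%.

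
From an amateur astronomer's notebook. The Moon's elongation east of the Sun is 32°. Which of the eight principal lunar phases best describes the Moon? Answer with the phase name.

waxing crescent

The waxing crescent sector spans roughly 22°–68°; 32° falls inside it.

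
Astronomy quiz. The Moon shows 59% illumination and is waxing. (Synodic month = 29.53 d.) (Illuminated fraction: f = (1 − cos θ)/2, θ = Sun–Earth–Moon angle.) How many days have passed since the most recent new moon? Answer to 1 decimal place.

8.2 days

Invert f = (1 − cos θ)/2 to get cos θ = 1 − 2(0.59) = -0.180, hence θ₀ = arccos -0.180 = 100.4°.
Waxing ⇒ before full, so θ = 100.4°.
Age = 29.53 × 100.4°/360° ≈ 8.23 days.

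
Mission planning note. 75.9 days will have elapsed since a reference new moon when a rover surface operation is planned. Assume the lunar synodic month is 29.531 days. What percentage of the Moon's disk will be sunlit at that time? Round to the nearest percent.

95%

Reduce mod P: 75.9 − 2×29.531 = 16.84 d into the current lunation.
Phase angle: θ = 360°·(16.84 d)/(29.531 d) = 205.3°.
Illuminated fraction = (1 − cos 205.3°)/2 = (1 − (-0.904))/2 ≈ 0.952, so 95%.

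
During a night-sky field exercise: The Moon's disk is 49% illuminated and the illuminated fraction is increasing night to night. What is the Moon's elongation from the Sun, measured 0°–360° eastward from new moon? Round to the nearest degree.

From f = (1 − cos θ)/2: cos θ = 1 − 2×0.49 = 0.020; arccos → 88.9°.
The Moon is waxing (0°–180°), so θ = 88.9° directly.

89°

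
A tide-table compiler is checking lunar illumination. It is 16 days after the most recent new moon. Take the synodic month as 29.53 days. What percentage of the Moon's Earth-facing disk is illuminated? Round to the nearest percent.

98%

Elongation θ = 360° × 16/29.53 ≈ 195.1°.
Illuminated fraction = (1 − cos 195.1°)/2 = (1 − (-0.966))/2 ≈ 0.983, so 98%.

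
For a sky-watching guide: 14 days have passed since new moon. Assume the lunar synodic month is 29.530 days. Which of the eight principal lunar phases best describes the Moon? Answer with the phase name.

θ ≈ 360° × 14/29.530 = 171°, which falls in the full moon sector.

full moon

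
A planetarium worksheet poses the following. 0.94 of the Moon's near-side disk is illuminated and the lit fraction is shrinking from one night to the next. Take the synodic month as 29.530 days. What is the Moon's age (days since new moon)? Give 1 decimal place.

17.1 days

cos θ = 1 − 2f = -0.880, giving a principal value of 151.6°.
Waning ⇒ past full, so θ = 360° − 151.6° = 208.4°.
At 360°/29.530 d per day, 208.4° corresponds to 17.09 days.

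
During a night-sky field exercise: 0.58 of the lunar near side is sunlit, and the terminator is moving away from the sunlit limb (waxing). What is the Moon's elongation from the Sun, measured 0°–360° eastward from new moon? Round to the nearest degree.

cos θ = 1 − 2f = -0.160, giving a principal value of 99.2°.
Before full moon the principal value applies: θ = 99.2°.

99°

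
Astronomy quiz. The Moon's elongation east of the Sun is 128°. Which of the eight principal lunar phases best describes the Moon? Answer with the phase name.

The waxing gibbous sector spans roughly 112°–158°; 128° falls inside it.

waxing gibbous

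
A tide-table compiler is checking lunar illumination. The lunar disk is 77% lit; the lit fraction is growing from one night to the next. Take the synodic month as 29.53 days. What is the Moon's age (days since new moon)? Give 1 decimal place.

10.1 days

cos θ = 1 − 2f = -0.540, giving a principal value of 122.7°.
Before full moon the principal value applies: θ = 122.7°.
Age = 29.53 × 122.7°/360° ≈ 10.06 days.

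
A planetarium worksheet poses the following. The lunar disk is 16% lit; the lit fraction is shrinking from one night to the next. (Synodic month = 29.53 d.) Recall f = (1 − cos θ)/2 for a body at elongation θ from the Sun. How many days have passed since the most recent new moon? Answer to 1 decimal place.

25.7 days

Invert f = (1 − cos θ)/2 to get cos θ = 1 − 2(0.16) = 0.680, hence θ₀ = arccos 0.680 = 47.2°.
A waning Moon lies in 180°–360°, so θ = 360° − 47.2° = 312.8°.
That fraction of the synodic month is 312.8/360 × 29.53 d ≈ 25.66 d.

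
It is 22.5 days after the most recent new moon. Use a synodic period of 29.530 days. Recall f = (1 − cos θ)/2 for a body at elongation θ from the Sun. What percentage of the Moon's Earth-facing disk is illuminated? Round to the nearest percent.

46%

Phase angle: θ = 360°·(22.5 d)/(29.530 d) = 274.3°.
cos 274.3° = 0.075, so f = (1 − 0.075)/2 = 0.463, so 46%.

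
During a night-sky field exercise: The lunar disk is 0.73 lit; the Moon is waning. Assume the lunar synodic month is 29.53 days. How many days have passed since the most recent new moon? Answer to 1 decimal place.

Invert f = (1 − cos θ)/2 to get cos θ = 1 − 2(0.73) = -0.460, hence θ₀ = arccos -0.460 = 117.4°.
Since the Moon is past full (waning), take the reflex angle: θ = 360° − 117.4° = 242.6°.
At 360°/29.53 d per day, 242.6° corresponds to 19.90 days.

19.9 days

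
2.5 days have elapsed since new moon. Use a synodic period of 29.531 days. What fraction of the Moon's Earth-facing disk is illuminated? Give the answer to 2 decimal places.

0.07

The Moon has covered 2.5/29.531 of its cycle, so θ ≈ 360° × 2.5/29.531 = 30.5°.
With cos θ = 0.862, the lit fraction is (1 − 0.862)/2 ≈ 0.069.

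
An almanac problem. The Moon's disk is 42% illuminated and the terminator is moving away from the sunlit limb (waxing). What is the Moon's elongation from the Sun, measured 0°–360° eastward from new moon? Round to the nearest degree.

From f = (1 − cos θ)/2: cos θ = 1 − 2×0.42 = 0.160; arccos → 80.8°.
Waxing ⇒ before full, so θ = 80.8°.

81°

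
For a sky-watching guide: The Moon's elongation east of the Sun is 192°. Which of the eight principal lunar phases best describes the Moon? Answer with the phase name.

full moon

The full moon sector spans roughly 158°–202°; 192° falls inside it.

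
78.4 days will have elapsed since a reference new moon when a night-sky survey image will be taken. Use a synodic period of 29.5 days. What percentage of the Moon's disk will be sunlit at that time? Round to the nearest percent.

78.4 d spans 2 complete synodic months (2 × 29.5 = 59.00 d) plus 19.40 d.
Elongation θ = 360° × 19.40/29.5 ≈ 236.7°.
cos 236.7° = (-0.548), so f = (1 − (-0.548))/2 = 0.774, so 77%.

77%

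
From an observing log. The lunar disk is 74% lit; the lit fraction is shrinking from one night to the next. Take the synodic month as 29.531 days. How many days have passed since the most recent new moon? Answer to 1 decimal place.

cos θ = 1 − 2f = -0.480, giving a principal value of 118.7°.
Waning ⇒ past full, so θ = 360° − 118.7° = 241.3°.
That fraction of the synodic month is 241.3/360 × 29.531 d ≈ 19.80 d.

19.8 days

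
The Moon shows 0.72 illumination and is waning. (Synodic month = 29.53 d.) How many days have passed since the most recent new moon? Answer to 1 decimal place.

20.0 days

From f = (1 − cos θ)/2: cos θ = 1 − 2×0.72 = -0.440; arccos → 116.1°.
Waning ⇒ past full, so θ = 360° − 116.1° = 243.9°.
That fraction of the synodic month is 243.9/360 × 29.53 d ≈ 20.01 d.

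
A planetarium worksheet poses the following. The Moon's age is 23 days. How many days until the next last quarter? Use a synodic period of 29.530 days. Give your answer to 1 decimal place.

28.7 days

Last quarter is 0.75 of the way through the cycle: age 0.75 × 29.530 = 22.148 d.
This lunation's last quarter (22.148 d) has passed, so add one period: 51.678 − 23 = 28.678 days.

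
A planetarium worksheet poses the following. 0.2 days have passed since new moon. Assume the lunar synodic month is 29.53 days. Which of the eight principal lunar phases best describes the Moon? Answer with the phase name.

At 0.2/29.53 of the cycle, θ ≈ 2° — the new moon range.

new moon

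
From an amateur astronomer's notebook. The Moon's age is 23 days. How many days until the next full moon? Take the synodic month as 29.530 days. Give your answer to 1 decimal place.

Full moon occurs at elongation 180°, i.e. at age 29.530 × 180/360 = 14.765 d.
This lunation's full moon (14.765 d) has passed, so add one period: 44.295 − 23 = 21.295 days.

21.3 days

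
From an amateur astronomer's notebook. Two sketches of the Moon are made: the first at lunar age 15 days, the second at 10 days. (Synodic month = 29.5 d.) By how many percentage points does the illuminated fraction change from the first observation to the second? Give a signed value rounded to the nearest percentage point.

θ₁ = 360° × 15/29.5 = 183.1°, f₁ = (1 − cos θ₁)/2 = 0.999.
θ₂ = 360° × 10/29.5 = 122.0°, f₂ = (1 − cos θ₂)/2 = 0.765.
Change = f₂ − f₁ = -0.234 → -23 percentage points.

-23 percentage points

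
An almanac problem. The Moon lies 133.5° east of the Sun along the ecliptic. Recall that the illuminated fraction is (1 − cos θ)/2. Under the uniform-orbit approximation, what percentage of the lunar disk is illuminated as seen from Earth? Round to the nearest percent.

cos 133.5° = (-0.688), so f = (1 − (-0.688))/2 = 0.844, i.e. 84%.

84%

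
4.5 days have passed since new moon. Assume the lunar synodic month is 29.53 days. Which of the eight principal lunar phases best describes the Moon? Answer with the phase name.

waxing crescent

θ ≈ 360° × 4.5/29.53 = 55°, which falls in the waxing crescent sector.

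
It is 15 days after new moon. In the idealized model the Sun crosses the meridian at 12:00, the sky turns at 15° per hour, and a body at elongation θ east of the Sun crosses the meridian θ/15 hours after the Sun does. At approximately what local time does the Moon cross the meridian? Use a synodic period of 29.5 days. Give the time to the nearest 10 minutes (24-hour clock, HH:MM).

Phase angle: θ = 360°·(15 d)/(29.5 d) = 183.1°.
At 15° of sky rotation per hour, 183.1° corresponds to a 12.20 h lag.
12:00 + 12.203 h ≈ 00:12 → 00:10 to the nearest ten minutes.

00:10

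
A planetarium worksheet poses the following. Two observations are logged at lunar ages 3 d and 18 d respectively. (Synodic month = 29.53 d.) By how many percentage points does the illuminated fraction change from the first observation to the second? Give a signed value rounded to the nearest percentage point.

+79 pp

First observation: θ = 360°·3/29.53 = 36.6°, so f = 0.098.
Second observation: θ = 219.4°, f = 0.886.
Δf = 0.886 − 0.098 = +0.788, i.e. +79 pp.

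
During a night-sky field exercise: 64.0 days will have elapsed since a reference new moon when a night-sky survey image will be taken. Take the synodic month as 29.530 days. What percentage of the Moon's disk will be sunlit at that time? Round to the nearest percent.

64.0/29.530 = 2.167 lunations, so 2 complete cycles and 4.94 d into the next.
Elongation θ = 360° × 4.94/29.530 ≈ 60.2°.
Illuminated fraction = (1 − cos 60.2°)/2 = (1 − 0.497)/2 ≈ 0.252, so 25%.

25%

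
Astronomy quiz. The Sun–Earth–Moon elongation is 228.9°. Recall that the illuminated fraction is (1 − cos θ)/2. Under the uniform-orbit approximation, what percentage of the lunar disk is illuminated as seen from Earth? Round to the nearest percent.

83%

cos 228.9° = (-0.657), so f = (1 − (-0.657))/2 = 0.829, i.e. 83%.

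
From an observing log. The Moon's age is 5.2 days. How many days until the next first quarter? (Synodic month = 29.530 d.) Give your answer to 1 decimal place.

First quarter is 0.25 of the way through the cycle: age 0.25 × 29.530 = 7.383 d.
So 2.183 days remain (7.383 − 5.2).

2.2 days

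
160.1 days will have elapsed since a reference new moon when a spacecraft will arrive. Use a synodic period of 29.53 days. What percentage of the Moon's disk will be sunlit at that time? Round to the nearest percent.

160.1/29.53 = 5.422 lunations, so 5 complete cycles and 12.45 d into the next.
Phase angle: θ = 360°·(12.45 d)/(29.53 d) = 151.8°.
Illuminated fraction = (1 − cos 151.8°)/2 = (1 − (-0.881))/2 ≈ 0.941, so 94%.

94%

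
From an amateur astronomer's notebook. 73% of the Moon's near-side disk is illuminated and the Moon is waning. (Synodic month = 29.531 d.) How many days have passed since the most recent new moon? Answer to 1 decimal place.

cos θ = 1 − 2f = -0.460, giving a principal value of 117.4°.
Since the Moon is past full (waning), take the reflex angle: θ = 360° − 117.4° = 242.6°.
That fraction of the synodic month is 242.6/360 × 29.531 d ≈ 19.90 d.

19.9 days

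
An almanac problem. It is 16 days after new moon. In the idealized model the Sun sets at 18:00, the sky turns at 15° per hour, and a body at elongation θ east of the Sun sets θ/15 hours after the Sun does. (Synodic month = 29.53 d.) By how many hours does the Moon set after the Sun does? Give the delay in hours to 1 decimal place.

The Moon has covered 16/29.53 of its cycle, so θ ≈ 360° × 16/29.53 = 195.1°.
At 15° of sky rotation per hour, 195.1° corresponds to a 13.00 h lag.
So the Moon sets 13.00 h after the Sun.

13.0 h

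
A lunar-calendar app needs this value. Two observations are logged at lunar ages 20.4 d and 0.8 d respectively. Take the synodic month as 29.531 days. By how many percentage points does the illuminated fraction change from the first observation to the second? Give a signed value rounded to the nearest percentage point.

First observation: θ = 360°·20.4/29.531 = 248.7°, so f = 0.682.
Second observation: θ = 9.8°, f = 0.007.
Δf = 0.007 − 0.682 = -0.674, i.e. -67 pp.

-67 percentage points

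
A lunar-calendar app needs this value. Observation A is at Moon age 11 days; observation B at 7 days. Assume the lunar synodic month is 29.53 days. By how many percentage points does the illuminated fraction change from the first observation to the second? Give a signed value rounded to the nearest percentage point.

θ₁ = 360° × 11/29.53 = 134.1°, f₁ = (1 − cos θ₁)/2 = 0.848.
θ₂ = 360° × 7/29.53 = 85.3°, f₂ = (1 − cos θ₂)/2 = 0.459.
Change = f₂ − f₁ = -0.389 → -39 percentage points.

-39 pp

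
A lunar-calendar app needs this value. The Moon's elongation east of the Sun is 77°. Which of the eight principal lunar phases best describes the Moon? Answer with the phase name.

The first quarter sector spans roughly 68°–112°; 77° falls inside it.

first quarter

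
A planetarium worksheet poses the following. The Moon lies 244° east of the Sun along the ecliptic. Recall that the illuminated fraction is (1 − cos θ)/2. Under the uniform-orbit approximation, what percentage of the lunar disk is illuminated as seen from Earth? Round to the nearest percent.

f = (1 − cos 244°)/2 = (1 − (-0.438))/2 ≈ 0.719, i.e. 72%.

72%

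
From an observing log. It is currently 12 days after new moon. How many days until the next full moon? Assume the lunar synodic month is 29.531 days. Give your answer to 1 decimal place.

Full moon occurs at elongation 180°, i.e. at age 29.531 × 180/360 = 14.765 d.
So 2.765 days remain (14.765 − 12).

2.8 days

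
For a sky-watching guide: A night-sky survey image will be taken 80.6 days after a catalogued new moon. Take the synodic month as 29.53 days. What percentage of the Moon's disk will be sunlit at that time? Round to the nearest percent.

80.6/29.53 = 2.729 lunations, so 2 complete cycles and 21.54 d into the next.
Elongation θ = 360° × 21.54/29.53 ≈ 262.6°.
cos 262.6° = (-0.129), so f = (1 − (-0.129))/2 = 0.564, so 56%.

56%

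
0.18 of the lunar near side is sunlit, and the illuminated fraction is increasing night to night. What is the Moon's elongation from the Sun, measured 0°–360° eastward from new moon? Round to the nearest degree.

50°

cos θ = 1 − 2f = 0.640, giving a principal value of 50.2°.
Before full moon the principal value applies: θ = 50.2°.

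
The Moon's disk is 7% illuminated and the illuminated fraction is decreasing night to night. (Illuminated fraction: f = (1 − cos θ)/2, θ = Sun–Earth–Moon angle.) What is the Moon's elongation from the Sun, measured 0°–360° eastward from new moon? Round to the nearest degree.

329°

cos θ = 1 − 2f = 0.860, giving a principal value of 30.7°.
Waning ⇒ past full, so θ = 360° − 30.7° = 329.3°.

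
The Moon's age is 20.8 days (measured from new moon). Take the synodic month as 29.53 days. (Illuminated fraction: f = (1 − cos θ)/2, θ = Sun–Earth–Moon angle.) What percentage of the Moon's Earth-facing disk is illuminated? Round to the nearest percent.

64%

Elongation θ = 360° × 20.8/29.53 ≈ 253.6°.
With cos θ = (-0.283), the lit fraction is (1 − (-0.283))/2 ≈ 0.641, so 64%.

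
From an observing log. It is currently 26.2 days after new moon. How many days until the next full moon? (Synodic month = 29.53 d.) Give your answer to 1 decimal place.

18.1 days

Full moon is 0.5 of the way through the cycle: age 0.5 × 29.53 = 14.765 d.
Already past this cycle's full moon; the next is at 14.765 + 29.53 = 44.295 d, so 44.295 − 26.2 = 18.095 days.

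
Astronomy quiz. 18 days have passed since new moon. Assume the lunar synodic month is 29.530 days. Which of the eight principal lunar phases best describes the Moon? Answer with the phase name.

waning gibbous

θ ≈ 360° × 18/29.530 = 219°, which falls in the waning gibbous sector.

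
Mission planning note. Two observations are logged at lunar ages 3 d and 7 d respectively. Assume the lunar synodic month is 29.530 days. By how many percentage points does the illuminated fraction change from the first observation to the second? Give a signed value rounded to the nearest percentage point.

First observation: θ = 360°·3/29.530 = 36.6°, so f = 0.098.
Second observation: θ = 85.3°, f = 0.459.
Δf = 0.459 − 0.098 = +0.361, i.e. +36 pp.

+36 percentage points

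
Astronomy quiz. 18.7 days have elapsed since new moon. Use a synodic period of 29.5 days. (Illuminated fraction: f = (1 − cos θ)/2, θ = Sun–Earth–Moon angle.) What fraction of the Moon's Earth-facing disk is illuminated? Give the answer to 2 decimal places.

0.83

The Moon has covered 18.7/29.5 of its cycle, so θ ≈ 360° × 18.7/29.5 = 228.2°.
Illuminated fraction = (1 − cos 228.2°)/2 = (1 − (-0.666))/2 ≈ 0.833.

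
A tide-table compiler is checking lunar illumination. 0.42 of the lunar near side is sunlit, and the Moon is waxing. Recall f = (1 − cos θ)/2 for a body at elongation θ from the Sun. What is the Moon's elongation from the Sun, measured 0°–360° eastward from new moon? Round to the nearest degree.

81°

From f = (1 − cos θ)/2: cos θ = 1 − 2×0.42 = 0.160; arccos → 80.8°.
Before full moon the principal value applies: θ = 80.8°.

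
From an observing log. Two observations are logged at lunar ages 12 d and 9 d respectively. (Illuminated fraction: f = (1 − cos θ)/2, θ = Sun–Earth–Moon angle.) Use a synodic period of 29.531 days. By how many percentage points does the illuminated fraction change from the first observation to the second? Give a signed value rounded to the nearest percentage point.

θ₁ = 360° × 12/29.531 = 146.3°, f₁ = (1 − cos θ₁)/2 = 0.916.
θ₂ = 360° × 9/29.531 = 109.7°, f₂ = (1 − cos θ₂)/2 = 0.669.
Change = f₂ − f₁ = -0.247 → -25 percentage points.

-25 pp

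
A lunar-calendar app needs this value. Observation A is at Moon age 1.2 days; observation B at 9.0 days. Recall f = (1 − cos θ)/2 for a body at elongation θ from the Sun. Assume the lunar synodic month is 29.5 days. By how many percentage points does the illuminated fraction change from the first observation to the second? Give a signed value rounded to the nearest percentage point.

+65 percentage points

First observation: θ = 360°·1.2/29.5 = 14.6°, so f = 0.016.
Second observation: θ = 109.8°, f = 0.670.
Δf = 0.670 − 0.016 = +0.653, i.e. +65 pp.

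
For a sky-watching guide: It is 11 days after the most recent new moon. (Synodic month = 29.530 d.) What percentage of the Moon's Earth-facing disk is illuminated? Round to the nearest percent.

85%

Elongation θ = 360° × 11/29.530 ≈ 134.1°.
Illuminated fraction = (1 − cos 134.1°)/2 = (1 − (-0.696))/2 ≈ 0.848, so 85%.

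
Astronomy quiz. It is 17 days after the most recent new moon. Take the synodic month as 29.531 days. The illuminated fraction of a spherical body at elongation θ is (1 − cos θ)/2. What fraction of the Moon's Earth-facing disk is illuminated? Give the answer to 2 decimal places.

Elongation θ = 360° × 17/29.531 ≈ 207.2°.
With cos θ = (-0.889), the lit fraction is (1 − (-0.889))/2 ≈ 0.945.

0.94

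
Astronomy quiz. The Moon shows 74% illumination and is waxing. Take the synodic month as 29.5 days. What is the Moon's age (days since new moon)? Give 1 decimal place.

From f = (1 − cos θ)/2: cos θ = 1 − 2×0.74 = -0.480; arccos → 118.7°.
Waxing ⇒ before full, so θ = 118.7°.
At 360°/29.5 d per day, 118.7° corresponds to 9.73 days.

9.7 days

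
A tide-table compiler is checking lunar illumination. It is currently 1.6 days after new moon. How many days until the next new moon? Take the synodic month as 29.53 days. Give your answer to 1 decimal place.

27.9 days

One full lunation from the last new moon is 29.53 d; remaining = 29.53 − 1.6 = 27.930 d.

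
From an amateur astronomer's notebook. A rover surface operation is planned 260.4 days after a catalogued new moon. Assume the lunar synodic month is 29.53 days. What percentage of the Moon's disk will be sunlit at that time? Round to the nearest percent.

29%

260.4 d spans 8 complete synodic months (8 × 29.53 = 236.24 d) plus 24.16 d.
The Moon has covered 24.16/29.53 of its cycle, so θ ≈ 360° × 24.16/29.53 = 294.5°.
cos 294.5° = 0.415, so f = (1 − 0.415)/2 = 0.292, so 29%.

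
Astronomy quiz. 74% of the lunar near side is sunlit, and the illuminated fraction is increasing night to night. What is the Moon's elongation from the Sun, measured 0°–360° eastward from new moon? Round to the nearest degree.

119°

Invert f = (1 − cos θ)/2 to get cos θ = 1 − 2(0.74) = -0.480, hence θ₀ = arccos -0.480 = 118.7°.
The Moon is waxing (0°–180°), so θ = 118.7° directly.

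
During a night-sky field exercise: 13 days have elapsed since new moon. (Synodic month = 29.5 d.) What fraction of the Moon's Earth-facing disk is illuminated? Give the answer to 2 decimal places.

0.97

Phase angle: θ = 360°·(13 d)/(29.5 d) = 158.6°.
Illuminated fraction = (1 − cos 158.6°)/2 = (1 − (-0.931))/2 ≈ 0.966.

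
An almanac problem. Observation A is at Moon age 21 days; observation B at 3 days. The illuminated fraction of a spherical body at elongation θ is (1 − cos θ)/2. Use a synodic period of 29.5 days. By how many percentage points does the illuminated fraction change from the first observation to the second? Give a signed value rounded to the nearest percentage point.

θ₁ = 360° × 21/29.5 = 256.3°, f₁ = (1 − cos θ₁)/2 = 0.619.
θ₂ = 360° × 3/29.5 = 36.6°, f₂ = (1 − cos θ₂)/2 = 0.099.
Change = f₂ − f₁ = -0.520 → -52 percentage points.

-52 pp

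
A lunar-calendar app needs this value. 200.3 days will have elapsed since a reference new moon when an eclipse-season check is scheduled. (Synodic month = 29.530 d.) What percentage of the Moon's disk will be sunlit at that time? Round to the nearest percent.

Reduce mod P: 200.3 − 6×29.530 = 23.12 d into the current lunation.
The Moon has covered 23.12/29.530 of its cycle, so θ ≈ 360° × 23.12/29.530 = 281.9°.
Illuminated fraction = (1 − cos 281.9°)/2 = (1 − 0.205)/2 ≈ 0.397, so 40%.

40%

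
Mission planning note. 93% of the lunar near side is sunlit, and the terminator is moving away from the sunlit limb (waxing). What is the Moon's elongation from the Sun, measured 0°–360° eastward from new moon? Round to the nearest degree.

From f = (1 − cos θ)/2: cos θ = 1 − 2×0.93 = -0.860; arccos → 149.3°.
The Moon is waxing (0°–180°), so θ = 149.3° directly.

149°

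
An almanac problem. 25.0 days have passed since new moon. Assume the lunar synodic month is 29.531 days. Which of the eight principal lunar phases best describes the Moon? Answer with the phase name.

waning crescent

θ ≈ 360° × 25.0/29.531 = 305°, which falls in the waning crescent sector.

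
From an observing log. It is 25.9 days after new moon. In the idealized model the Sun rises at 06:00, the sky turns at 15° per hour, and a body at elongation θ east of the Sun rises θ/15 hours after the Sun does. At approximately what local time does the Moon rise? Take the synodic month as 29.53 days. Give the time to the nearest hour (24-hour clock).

03:00

Phase angle: θ = 360°·(25.9 d)/(29.53 d) = 315.7°.
The Moon trails the Sun by θ/15 = 315.7/15 ≈ 21.05 hours.
06:00 + 21.05 h ≈ 03:03 → 03:00 to the nearest hour.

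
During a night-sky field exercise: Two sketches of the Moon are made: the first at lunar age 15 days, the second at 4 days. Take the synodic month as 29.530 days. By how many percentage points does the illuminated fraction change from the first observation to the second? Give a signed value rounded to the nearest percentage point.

-83 percentage points

First observation: θ = 360°·15/29.530 = 182.9°, so f = 0.999.
Second observation: θ = 48.8°, f = 0.170.
Δf = 0.170 − 0.999 = -0.829, i.e. -83 pp.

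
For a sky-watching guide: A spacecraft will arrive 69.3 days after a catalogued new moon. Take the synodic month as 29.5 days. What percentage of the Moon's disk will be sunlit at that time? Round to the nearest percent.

69.3/29.5 = 2.349 lunations, so 2 complete cycles and 10.30 d into the next.
Phase angle: θ = 360°·(10.30 d)/(29.5 d) = 125.7°.
Illuminated fraction = (1 − cos 125.7°)/2 = (1 − (-0.583))/2 ≈ 0.792, so 79%.

79%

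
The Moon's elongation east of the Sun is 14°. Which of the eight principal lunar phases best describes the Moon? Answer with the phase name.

The new moon sector spans roughly -22°–22°; 14° falls inside it.

new moon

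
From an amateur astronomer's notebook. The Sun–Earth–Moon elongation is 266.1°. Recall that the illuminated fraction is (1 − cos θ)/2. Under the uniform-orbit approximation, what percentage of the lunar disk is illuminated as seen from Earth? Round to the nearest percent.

53%

cos 266.1° = (-0.068), so f = (1 − (-0.068))/2 = 0.534, i.e. 53%.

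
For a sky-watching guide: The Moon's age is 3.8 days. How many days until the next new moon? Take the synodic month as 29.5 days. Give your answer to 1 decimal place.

One full lunation from the last new moon is 29.5 d; remaining = 29.5 − 3.8 = 25.700 d.

25.7 days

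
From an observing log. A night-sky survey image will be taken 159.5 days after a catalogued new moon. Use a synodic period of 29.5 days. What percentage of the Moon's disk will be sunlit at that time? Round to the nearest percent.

159.5 d spans 5 complete synodic months (5 × 29.5 = 147.50 d) plus 12.00 d.
Phase angle: θ = 360°·(12.00 d)/(29.5 d) = 146.4°.
Illuminated fraction = (1 − cos 146.4°)/2 = (1 − (-0.833))/2 ≈ 0.917, so 92%.

92%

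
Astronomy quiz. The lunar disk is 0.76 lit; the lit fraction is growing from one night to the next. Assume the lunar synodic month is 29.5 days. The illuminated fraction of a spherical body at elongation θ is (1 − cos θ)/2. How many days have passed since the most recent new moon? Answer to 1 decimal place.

9.9 days

Invert f = (1 − cos θ)/2 to get cos θ = 1 − 2(0.76) = -0.520, hence θ₀ = arccos -0.520 = 121.3°.
Waxing ⇒ before full, so θ = 121.3°.
Age = 29.5 × 121.3°/360° ≈ 9.94 days.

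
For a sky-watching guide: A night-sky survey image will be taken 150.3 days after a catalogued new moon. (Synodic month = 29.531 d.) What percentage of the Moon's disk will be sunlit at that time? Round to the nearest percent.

Reduce mod P: 150.3 − 5×29.531 = 2.65 d into the current lunation.
Phase angle: θ = 360°·(2.65 d)/(29.531 d) = 32.2°.
With cos θ = 0.846, the lit fraction is (1 − 0.846)/2 ≈ 0.077, so 8%.

8%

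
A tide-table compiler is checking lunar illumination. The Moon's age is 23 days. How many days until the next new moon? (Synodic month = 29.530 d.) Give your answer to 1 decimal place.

One full lunation from the last new moon is 29.530 d; remaining = 29.530 − 23 = 6.530 d.

6.5 days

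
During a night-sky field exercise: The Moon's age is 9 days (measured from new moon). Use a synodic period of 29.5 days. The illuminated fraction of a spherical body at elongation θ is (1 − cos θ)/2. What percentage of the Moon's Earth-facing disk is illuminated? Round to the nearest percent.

67%

The Moon has covered 9/29.5 of its cycle, so θ ≈ 360° × 9/29.5 = 109.8°.
cos 109.8° = (-0.339), so f = (1 − (-0.339))/2 = 0.670, so 67%.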